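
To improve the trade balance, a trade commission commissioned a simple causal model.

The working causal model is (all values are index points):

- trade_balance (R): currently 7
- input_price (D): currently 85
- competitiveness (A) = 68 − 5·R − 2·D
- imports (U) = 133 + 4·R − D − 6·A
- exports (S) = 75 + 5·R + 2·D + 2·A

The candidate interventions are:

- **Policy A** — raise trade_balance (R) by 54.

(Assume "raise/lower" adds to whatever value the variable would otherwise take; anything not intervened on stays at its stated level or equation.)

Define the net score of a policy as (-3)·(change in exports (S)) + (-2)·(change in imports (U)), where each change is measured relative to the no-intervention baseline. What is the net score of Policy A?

-2862

Baseline:
  R = 7
  D = 85
  A = 68 − 5·7 − 2·85 = -137
  U = 133 + 4·7 − 85 − 6·(-137) = 898
  S = 75 + 5·7 + 2·85 + 2·(-137) = 6
Policy A (R + 54):
  R = 7 + 54 = 61
  D = 85
  A = 68 − 5·61 − 2·85 = -407
  U = 133 + 4·61 − 85 − 6·(-407) = 2734
  S = 75 + 5·61 + 2·85 + 2·(-407) = -264
ΔS = -264 − 6 = -270; ΔU = 2734 − 898 = 1836
Score = (-3)·(-270) + (-2)·1836 = -2862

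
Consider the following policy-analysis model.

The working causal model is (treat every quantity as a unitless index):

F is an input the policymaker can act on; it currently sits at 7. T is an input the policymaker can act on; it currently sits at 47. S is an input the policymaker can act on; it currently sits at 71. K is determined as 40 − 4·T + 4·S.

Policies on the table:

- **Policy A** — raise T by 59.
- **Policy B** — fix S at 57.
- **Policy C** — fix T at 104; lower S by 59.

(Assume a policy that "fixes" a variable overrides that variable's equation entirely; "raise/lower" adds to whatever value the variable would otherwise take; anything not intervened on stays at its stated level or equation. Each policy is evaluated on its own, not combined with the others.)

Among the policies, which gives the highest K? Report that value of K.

80

Policy A (T + 59):
  T = 47 + 59 = 106
  S = 71
  K = 40 − 4·106 + 4·71 = -100
Policy B (S := 57):
  T = 47
  S = 57
  K = 40 − 4·47 + 4·57 = 80
Policy C (T := 104, S − 59):
  T = 104
  S = 71 − 59 = 12
  K = 40 − 4·104 + 4·12 = -328
Comparing — Policy A: K=-100, Policy B: K=80, Policy C: K=-328. Highest is 80 (Policy B).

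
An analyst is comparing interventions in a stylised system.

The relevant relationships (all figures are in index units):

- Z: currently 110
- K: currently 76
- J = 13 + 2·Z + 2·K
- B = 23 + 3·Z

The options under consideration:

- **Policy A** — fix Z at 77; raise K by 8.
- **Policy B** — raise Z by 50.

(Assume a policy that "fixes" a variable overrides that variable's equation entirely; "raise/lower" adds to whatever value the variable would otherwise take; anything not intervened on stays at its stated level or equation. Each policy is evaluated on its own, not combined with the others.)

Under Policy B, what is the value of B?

Policy B (Z + 50):
  Z = 110 + 50 = 160
  B = 23 + 3·160 = 503

503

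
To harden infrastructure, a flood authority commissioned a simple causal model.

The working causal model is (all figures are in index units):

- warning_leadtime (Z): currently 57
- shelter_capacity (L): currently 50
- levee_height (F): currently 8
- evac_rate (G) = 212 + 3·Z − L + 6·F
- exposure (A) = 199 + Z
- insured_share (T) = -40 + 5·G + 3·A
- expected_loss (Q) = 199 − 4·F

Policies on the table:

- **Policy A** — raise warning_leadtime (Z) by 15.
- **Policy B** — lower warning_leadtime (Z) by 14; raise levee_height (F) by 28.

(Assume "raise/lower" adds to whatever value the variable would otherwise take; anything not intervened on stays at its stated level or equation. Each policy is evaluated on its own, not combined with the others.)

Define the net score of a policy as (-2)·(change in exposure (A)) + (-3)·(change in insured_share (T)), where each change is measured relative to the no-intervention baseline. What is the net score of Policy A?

-840

Baseline:
  Z = 57
  L = 50
  F = 8
  G = 212 + 3·57 − 50 + 6·8 = 381
  A = 199 + 57 = 256
  T = -40 + 5·381 + 3·256 = 2633
Policy A (Z + 15):
  Z = 57 + 15 = 72
  L = 50
  F = 8
  G = 212 + 3·72 − 50 + 6·8 = 426
  A = 199 + 72 = 271
  T = -40 + 5·426 + 3·271 = 2903
ΔA = 271 − 256 = 15; ΔT = 2903 − 2633 = 270
Score = (-2)·15 + (-3)·270 = -840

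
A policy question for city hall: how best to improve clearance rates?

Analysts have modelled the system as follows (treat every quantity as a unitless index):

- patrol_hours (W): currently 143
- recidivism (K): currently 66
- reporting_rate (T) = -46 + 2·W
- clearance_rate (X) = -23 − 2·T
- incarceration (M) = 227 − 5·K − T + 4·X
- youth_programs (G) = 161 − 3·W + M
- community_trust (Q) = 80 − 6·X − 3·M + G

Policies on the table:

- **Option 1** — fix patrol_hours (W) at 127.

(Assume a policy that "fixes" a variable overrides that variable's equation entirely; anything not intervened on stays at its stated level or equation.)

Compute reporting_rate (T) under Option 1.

Option 1 (W := 127):
  W = 127
  T = -46 + 2·127 = 208

208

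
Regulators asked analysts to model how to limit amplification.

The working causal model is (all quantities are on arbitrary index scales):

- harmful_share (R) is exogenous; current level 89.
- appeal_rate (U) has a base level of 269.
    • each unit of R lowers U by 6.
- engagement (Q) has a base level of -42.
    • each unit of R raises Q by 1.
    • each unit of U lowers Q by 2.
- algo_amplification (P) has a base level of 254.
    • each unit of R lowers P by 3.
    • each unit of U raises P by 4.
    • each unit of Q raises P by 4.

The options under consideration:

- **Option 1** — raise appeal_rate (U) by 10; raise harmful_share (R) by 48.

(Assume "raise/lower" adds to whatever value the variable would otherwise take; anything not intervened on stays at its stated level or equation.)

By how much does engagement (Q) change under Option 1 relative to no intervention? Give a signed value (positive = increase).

604

Baseline:
  R = 89
  U = 269 − 6·89 = -265
  Q = -42 + 89 − 2·(-265) = 577
Option 1 (U + 10, R + 48):
  R = 89 + 48 = 137
  U = 269 − 6·137 (+10 from intervention) = -543
  Q = -42 + 137 − 2·(-543) = 1181
Change in Q: 1181 − 577 = 604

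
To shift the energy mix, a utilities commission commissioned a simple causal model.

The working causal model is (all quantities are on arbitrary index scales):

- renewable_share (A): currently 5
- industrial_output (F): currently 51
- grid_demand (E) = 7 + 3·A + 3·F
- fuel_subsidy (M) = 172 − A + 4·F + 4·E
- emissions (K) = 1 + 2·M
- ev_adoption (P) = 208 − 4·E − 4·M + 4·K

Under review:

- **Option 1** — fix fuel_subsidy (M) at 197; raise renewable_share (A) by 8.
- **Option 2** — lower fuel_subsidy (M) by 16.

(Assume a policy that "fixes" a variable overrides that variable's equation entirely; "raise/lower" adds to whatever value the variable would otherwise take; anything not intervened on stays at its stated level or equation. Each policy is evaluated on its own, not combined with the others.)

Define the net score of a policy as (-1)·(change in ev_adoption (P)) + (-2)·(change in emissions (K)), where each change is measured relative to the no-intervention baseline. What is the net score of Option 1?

7088

Baseline:
  A = 5
  F = 51
  E = 7 + 3·5 + 3·51 = 175
  M = 172 − 5 + 4·51 + 4·175 = 1071
  K = 1 + 2·1071 = 2143
  P = 208 − 4·175 − 4·1071 + 4·2143 = 3796
Option 1 (M := 197, A + 8):
  A = 5 + 8 = 13
  F = 51
  E = 7 + 3·13 + 3·51 = 199
  M = 197
  K = 1 + 2·197 = 395
  P = 208 − 4·199 − 4·197 + 4·395 = 204
ΔP = 204 − 3796 = -3592; ΔK = 395 − 2143 = -1748
Score = (-1)·(-3592) + (-2)·(-1748) = 7088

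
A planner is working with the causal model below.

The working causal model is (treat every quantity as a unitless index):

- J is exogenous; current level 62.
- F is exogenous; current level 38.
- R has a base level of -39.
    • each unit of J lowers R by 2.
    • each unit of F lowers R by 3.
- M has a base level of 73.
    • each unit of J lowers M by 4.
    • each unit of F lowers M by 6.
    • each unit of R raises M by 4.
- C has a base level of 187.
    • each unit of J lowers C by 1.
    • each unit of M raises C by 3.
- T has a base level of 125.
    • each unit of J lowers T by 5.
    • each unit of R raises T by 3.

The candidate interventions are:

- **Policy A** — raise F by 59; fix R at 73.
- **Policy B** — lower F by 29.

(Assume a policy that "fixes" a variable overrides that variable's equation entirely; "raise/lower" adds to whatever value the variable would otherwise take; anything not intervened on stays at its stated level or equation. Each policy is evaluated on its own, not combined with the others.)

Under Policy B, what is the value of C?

Policy B (F − 29):
  J = 62
  F = 38 − 29 = 9
  R = -39 − 2·62 − 3·9 = -190
  M = 73 − 4·62 − 6·9 + 4·(-190) = -989
  C = 187 − 62 + 3·(-989) = -2842

-2842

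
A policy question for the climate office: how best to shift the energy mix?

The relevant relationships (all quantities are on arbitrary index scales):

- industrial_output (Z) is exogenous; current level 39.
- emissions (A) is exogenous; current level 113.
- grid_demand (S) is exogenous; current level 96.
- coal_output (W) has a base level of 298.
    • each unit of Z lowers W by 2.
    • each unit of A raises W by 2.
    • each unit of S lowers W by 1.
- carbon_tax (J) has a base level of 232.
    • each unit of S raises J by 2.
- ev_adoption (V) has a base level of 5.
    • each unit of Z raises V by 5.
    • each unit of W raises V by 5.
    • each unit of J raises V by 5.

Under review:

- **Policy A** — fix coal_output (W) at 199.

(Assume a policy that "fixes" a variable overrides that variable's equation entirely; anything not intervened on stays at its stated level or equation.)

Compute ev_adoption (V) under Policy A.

Policy A (W := 199):
  Z = 39
  A = 113
  S = 96
  W = 199
  J = 232 + 2·96 = 424
  V = 5 + 5·39 + 5·199 + 5·424 = 3315

3315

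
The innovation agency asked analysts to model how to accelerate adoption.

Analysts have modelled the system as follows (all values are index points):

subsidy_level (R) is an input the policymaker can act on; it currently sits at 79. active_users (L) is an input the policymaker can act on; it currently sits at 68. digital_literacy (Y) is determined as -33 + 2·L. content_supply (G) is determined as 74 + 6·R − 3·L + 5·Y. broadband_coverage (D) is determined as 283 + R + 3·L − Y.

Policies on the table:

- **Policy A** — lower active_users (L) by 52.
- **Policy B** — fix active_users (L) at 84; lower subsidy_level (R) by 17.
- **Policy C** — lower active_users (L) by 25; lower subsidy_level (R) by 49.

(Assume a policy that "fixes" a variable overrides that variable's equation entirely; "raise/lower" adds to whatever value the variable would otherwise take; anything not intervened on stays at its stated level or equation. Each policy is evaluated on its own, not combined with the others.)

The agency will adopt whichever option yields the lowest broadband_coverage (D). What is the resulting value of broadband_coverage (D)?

389

Policy A (L − 52):
  R = 79
  L = 68 − 52 = 16
  Y = -33 + 2·16 = -1
  D = 283 + 79 + 3·16 − (-1) = 411
Policy B (L := 84, R − 17):
  R = 79 − 17 = 62
  L = 84
  Y = -33 + 2·84 = 135
  D = 283 + 62 + 3·84 − 135 = 462
Policy C (L − 25, R − 49):
  R = 79 − 49 = 30
  L = 68 − 25 = 43
  Y = -33 + 2·43 = 53
  D = 283 + 30 + 3·43 − 53 = 389
Comparing — Policy A: D=411, Policy B: D=462, Policy C: D=389. Lowest is 389 (Policy C).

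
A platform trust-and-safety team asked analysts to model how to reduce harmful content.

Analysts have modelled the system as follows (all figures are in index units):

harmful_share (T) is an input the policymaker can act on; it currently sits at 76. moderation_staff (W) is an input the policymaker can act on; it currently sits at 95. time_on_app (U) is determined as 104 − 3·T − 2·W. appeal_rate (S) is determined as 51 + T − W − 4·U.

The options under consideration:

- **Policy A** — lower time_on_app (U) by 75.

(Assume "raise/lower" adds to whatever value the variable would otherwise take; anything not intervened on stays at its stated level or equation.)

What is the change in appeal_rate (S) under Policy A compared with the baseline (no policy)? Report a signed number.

300

Baseline:
  T = 76
  W = 95
  U = 104 − 3·76 − 2·95 = -314
  S = 51 + 76 − 95 − 4·(-314) = 1288
Policy A (U − 75):
  T = 76
  W = 95
  U = 104 − 3·76 − 2·95 (−75 from intervention) = -389
  S = 51 + 76 − 95 − 4·(-389) = 1588
Change in S: 1588 − 1288 = 300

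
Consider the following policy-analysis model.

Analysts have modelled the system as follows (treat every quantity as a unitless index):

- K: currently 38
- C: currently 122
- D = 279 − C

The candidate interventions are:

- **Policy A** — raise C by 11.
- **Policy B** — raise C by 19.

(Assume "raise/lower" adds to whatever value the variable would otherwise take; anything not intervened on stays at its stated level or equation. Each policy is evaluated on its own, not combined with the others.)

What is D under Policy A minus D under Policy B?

8

Policy A (C + 11):
  C = 122 + 11 = 133
  D = 279 − 133 = 146
Policy B (C + 19):
  C = 122 + 19 = 141
  D = 279 − 141 = 138
D: 146 − 138 = 8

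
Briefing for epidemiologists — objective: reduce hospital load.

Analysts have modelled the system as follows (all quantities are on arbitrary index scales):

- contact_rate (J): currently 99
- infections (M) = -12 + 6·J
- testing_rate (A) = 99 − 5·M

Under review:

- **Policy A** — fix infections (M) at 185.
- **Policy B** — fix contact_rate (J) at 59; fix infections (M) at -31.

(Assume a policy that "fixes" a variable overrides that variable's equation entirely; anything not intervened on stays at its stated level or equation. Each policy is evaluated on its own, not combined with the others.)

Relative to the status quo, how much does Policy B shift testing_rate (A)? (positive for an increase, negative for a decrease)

Baseline:
  J = 99
  M = -12 + 6·99 = 582
  A = 99 − 5·582 = -2811
Policy B (J := 59, M := -31):
  J = 59
  M = -31
  A = 99 − 5·(-31) = 254
Change in A: 254 − (-2811) = 3065

3065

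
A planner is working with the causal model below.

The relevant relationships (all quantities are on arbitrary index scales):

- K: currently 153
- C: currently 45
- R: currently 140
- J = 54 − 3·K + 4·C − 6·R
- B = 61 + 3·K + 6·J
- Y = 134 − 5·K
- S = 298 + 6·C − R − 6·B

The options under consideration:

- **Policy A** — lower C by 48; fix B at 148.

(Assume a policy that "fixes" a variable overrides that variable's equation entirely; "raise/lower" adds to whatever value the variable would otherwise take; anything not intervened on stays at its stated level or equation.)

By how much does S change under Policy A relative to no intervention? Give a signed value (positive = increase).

-36396

Baseline:
  K = 153
  C = 45
  R = 140
  J = 54 − 3·153 + 4·45 − 6·140 = -1065
  B = 61 + 3·153 + 6·(-1065) = -5870
  S = 298 + 6·45 − 140 − 6·(-5870) = 35648
Policy A (C − 48, B := 148):
  K = 153
  C = 45 − 48 = -3
  R = 140
  J = 54 − 3·153 + 4·(-3) − 6·140 = -1257
  B = 148
  S = 298 + 6·(-3) − 140 − 6·148 = -748
Change in S: -748 − 35648 = -36396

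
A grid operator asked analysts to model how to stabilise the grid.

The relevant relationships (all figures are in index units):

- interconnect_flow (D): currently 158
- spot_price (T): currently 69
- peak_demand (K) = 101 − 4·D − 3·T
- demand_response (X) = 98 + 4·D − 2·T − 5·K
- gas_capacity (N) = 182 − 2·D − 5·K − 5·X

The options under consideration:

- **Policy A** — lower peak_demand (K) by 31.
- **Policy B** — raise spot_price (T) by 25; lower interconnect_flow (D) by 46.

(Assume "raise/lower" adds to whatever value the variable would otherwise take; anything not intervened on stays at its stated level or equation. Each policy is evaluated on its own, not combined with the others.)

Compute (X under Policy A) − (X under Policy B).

934

Policy A (K − 31):
  D = 158
  T = 69
  K = 101 − 4·158 − 3·69 (−31 from intervention) = -769
  X = 98 + 4·158 − 2·69 − 5·(-769) = 4437
Policy B (T + 25, D − 46):
  D = 158 − 46 = 112
  T = 69 + 25 = 94
  K = 101 − 4·112 − 3·94 = -629
  X = 98 + 4·112 − 2·94 − 5·(-629) = 3503
X: 4437 − 3503 = 934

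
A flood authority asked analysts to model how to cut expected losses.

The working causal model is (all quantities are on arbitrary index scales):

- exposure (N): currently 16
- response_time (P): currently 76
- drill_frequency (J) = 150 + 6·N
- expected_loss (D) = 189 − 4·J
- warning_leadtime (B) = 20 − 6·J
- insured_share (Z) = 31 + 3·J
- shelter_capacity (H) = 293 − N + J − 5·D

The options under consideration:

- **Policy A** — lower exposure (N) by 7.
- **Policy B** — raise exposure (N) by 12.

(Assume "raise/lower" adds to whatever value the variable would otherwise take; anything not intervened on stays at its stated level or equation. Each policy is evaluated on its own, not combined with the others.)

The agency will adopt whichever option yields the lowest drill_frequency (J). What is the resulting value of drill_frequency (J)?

Policy A (N − 7):
  N = 16 − 7 = 9
  J = 150 + 6·9 = 204
Policy B (N + 12):
  N = 16 + 12 = 28
  J = 150 + 6·28 = 318
Comparing — Policy A: J=204, Policy B: J=318. Lowest is 204 (Policy A).

204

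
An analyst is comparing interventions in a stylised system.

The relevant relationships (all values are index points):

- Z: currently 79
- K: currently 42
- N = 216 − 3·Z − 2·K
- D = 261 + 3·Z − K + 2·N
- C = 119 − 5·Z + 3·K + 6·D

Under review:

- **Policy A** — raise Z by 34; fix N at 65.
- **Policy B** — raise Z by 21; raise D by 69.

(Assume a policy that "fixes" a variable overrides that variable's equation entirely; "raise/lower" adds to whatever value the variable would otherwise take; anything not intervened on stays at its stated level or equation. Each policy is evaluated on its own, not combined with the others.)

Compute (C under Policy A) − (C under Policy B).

Policy A (Z + 34, N := 65):
  Z = 79 + 34 = 113
  K = 42
  N = 65
  D = 261 + 3·113 − 42 + 2·65 = 688
  C = 119 − 5·113 + 3·42 + 6·688 = 3808
Policy B (Z + 21, D + 69):
  Z = 79 + 21 = 100
  K = 42
  N = 216 − 3·100 − 2·42 = -168
  D = 261 + 3·100 − 42 + 2·(-168) (+69 from intervention) = 252
  C = 119 − 5·100 + 3·42 + 6·252 = 1257
C: 3808 − 1257 = 2551

2551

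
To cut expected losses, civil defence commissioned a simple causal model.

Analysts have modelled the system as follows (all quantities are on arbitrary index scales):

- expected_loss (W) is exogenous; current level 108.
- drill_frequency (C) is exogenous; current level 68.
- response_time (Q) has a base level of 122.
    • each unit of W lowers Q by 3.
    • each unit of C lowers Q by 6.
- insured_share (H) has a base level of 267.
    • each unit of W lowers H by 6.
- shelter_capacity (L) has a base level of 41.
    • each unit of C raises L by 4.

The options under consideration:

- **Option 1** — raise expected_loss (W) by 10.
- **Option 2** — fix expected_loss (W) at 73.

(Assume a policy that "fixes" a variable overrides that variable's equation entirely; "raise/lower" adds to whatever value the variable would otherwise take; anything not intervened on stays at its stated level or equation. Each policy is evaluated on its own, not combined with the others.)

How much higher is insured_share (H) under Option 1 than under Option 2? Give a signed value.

Option 1 (W + 10):
  W = 108 + 10 = 118
  H = 267 − 6·118 = -441
Option 2 (W := 73):
  W = 73
  H = 267 − 6·73 = -171
H: -441 − (-171) = -270

-270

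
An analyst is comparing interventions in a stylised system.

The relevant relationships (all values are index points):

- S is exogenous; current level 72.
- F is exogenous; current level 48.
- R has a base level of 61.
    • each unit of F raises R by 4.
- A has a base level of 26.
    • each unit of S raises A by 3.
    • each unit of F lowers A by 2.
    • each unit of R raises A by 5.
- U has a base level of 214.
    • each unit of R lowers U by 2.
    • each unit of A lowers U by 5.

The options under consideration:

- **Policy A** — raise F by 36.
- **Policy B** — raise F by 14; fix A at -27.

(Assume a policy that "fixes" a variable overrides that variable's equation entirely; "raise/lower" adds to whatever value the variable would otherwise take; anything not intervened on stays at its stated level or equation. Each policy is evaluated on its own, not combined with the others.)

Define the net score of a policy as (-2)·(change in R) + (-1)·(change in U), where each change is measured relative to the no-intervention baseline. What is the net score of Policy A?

Baseline:
  S = 72
  F = 48
  R = 61 + 4·48 = 253
  A = 26 + 3·72 − 2·48 + 5·253 = 1411
  U = 214 − 2·253 − 5·1411 = -7347
Policy A (F + 36):
  S = 72
  F = 48 + 36 = 84
  R = 61 + 4·84 = 397
  A = 26 + 3·72 − 2·84 + 5·397 = 2059
  U = 214 − 2·397 − 5·2059 = -10875
ΔR = 397 − 253 = 144; ΔU = -10875 − (-7347) = -3528
Score = (-2)·144 + (-1)·(-3528) = 3240

3240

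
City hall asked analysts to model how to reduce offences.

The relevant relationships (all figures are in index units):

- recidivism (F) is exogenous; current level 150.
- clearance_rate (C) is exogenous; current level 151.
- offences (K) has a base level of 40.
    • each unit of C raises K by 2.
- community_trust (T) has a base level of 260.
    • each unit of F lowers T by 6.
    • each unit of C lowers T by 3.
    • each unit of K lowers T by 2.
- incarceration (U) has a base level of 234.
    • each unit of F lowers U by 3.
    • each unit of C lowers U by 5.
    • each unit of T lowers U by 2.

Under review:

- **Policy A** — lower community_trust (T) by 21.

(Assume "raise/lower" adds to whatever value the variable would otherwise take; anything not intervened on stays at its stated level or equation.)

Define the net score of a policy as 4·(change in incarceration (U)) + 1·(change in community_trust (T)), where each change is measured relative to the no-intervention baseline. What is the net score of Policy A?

147

Baseline:
  F = 150
  C = 151
  K = 40 + 2·151 = 342
  T = 260 − 6·150 − 3·151 − 2·342 = -1777
  U = 234 − 3·150 − 5·151 − 2·(-1777) = 2583
Policy A (T − 21):
  F = 150
  C = 151
  K = 40 + 2·151 = 342
  T = 260 − 6·150 − 3·151 − 2·342 (−21 from intervention) = -1798
  U = 234 − 3·150 − 5·151 − 2·(-1798) = 2625
ΔU = 2625 − 2583 = 42; ΔT = -1798 − (-1777) = -21
Score = 4·42 + 1·(-21) = 147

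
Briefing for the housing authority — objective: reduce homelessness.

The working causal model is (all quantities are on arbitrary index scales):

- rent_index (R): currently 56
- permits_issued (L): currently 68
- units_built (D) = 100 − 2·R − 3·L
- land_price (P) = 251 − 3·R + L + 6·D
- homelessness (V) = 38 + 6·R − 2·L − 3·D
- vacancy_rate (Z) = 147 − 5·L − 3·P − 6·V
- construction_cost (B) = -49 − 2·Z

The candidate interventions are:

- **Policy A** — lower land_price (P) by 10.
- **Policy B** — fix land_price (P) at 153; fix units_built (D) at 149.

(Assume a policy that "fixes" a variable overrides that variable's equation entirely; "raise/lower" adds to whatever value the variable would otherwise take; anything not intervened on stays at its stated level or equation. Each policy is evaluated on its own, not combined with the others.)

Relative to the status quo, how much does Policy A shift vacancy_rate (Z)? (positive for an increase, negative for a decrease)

30

Baseline:
  R = 56
  L = 68
  D = 100 − 2·56 − 3·68 = -216
  P = 251 − 3·56 + 68 + 6·(-216) = -1145
  V = 38 + 6·56 − 2·68 − 3·(-216) = 886
  Z = 147 − 5·68 − 3·(-1145) − 6·886 = -2074
Policy A (P − 10):
  R = 56
  L = 68
  D = 100 − 2·56 − 3·68 = -216
  P = 251 − 3·56 + 68 + 6·(-216) (−10 from intervention) = -1155
  V = 38 + 6·56 − 2·68 − 3·(-216) = 886
  Z = 147 − 5·68 − 3·(-1155) − 6·886 = -2044
Change in Z: -2044 − (-2074) = 30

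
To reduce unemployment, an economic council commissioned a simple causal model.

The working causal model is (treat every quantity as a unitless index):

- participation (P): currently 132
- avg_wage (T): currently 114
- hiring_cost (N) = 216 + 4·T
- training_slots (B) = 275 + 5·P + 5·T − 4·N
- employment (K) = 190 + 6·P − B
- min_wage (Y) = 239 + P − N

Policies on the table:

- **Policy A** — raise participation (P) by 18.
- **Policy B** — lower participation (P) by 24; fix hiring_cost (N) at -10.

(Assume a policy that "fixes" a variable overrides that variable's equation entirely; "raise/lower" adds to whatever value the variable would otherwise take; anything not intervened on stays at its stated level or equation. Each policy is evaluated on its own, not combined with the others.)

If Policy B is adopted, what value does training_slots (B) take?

1425

Policy B (P − 24, N := -10):
  P = 132 − 24 = 108
  T = 114
  N = -10
  B = 275 + 5·108 + 5·114 − 4·(-10) = 1425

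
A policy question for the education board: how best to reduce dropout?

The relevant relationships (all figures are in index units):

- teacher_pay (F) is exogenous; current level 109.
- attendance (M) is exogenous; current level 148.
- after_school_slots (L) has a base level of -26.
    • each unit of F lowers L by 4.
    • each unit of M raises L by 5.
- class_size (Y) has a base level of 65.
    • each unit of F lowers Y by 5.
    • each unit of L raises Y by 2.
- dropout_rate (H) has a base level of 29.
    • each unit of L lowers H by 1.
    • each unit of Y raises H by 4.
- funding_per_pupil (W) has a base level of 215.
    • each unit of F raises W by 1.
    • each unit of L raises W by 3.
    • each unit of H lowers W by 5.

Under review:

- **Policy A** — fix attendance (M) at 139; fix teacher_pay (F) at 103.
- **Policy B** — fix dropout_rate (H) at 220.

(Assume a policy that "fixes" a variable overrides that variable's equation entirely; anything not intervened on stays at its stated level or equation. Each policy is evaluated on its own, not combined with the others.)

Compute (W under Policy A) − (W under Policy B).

891

Policy A (M := 139, F := 103):
  F = 103
  M = 139
  L = -26 − 4·103 + 5·139 = 257
  Y = 65 − 5·103 + 2·257 = 64
  H = 29 − 257 + 4·64 = 28
  W = 215 + 103 + 3·257 − 5·28 = 949
Policy B (H := 220):
  F = 109
  M = 148
  L = -26 − 4·109 + 5·148 = 278
  Y = 65 − 5·109 + 2·278 = 76
  H = 220
  W = 215 + 109 + 3·278 − 5·220 = 58
W: 949 − 58 = 891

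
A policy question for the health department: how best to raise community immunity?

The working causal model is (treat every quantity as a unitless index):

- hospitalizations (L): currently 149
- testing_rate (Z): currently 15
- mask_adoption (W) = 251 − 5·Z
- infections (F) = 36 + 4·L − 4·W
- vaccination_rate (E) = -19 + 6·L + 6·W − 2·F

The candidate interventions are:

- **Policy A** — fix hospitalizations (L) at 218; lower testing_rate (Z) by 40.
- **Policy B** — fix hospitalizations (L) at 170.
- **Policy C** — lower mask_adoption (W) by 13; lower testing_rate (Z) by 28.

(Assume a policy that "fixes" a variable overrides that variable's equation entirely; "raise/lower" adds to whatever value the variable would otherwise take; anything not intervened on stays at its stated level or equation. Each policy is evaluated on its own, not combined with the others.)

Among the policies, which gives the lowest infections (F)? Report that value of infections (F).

Policy A (L := 218, Z − 40):
  L = 218
  Z = 15 − 40 = -25
  W = 251 − 5·(-25) = 376
  F = 36 + 4·218 − 4·376 = -596
Policy B (L := 170):
  L = 170
  Z = 15
  W = 251 − 5·15 = 176
  F = 36 + 4·170 − 4·176 = 12
Policy C (W − 13, Z − 28):
  L = 149
  Z = 15 − 28 = -13
  W = 251 − 5·(-13) (−13 from intervention) = 303
  F = 36 + 4·149 − 4·303 = -580
Comparing — Policy A: F=-596, Policy B: F=12, Policy C: F=-580. Lowest is -596 (Policy A).

-596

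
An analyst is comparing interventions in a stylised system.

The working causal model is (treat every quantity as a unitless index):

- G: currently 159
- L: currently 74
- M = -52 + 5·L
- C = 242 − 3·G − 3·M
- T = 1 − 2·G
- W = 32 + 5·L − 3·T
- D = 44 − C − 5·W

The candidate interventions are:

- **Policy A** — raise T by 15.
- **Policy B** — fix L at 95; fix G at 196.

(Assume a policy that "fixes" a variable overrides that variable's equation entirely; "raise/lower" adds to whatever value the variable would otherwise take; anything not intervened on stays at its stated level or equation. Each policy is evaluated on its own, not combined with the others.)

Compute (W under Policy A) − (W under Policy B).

-372

Policy A (T + 15):
  G = 159
  L = 74
  T = 1 − 2·159 (+15 from intervention) = -302
  W = 32 + 5·74 − 3·(-302) = 1308
Policy B (L := 95, G := 196):
  G = 196
  L = 95
  T = 1 − 2·196 = -391
  W = 32 + 5·95 − 3·(-391) = 1680
W: 1308 − 1680 = -372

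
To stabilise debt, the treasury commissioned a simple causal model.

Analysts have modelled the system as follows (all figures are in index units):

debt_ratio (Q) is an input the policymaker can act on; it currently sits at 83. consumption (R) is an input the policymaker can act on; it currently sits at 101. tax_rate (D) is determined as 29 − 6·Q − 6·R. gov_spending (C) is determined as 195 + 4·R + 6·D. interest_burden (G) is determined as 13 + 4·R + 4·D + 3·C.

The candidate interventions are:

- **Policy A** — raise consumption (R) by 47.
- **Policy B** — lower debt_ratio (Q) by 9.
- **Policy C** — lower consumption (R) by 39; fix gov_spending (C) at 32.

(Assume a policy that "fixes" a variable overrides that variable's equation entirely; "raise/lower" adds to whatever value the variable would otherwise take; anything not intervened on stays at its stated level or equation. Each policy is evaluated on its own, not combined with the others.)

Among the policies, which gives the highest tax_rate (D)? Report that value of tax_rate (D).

-841

Policy A (R + 47):
  Q = 83
  R = 101 + 47 = 148
  D = 29 − 6·83 − 6·148 = -1357
Policy B (Q − 9):
  Q = 83 − 9 = 74
  R = 101
  D = 29 − 6·74 − 6·101 = -1021
Policy C (R − 39, C := 32):
  Q = 83
  R = 101 − 39 = 62
  D = 29 − 6·83 − 6·62 = -841
Comparing — Policy A: D=-1357, Policy B: D=-1021, Policy C: D=-841. Highest is -841 (Policy C).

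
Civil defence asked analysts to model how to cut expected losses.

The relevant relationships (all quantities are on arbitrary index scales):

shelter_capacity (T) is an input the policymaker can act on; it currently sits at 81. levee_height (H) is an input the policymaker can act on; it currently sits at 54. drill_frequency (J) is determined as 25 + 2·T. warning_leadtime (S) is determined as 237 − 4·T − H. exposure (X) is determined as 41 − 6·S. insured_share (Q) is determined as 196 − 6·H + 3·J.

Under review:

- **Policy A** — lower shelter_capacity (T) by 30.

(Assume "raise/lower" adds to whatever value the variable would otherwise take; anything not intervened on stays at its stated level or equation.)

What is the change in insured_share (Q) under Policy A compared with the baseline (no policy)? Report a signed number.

Baseline:
  T = 81
  H = 54
  J = 25 + 2·81 = 187
  Q = 196 − 6·54 + 3·187 = 433
Policy A (T − 30):
  T = 81 − 30 = 51
  H = 54
  J = 25 + 2·51 = 127
  Q = 196 − 6·54 + 3·127 = 253
Change in Q: 253 − 433 = -180

-180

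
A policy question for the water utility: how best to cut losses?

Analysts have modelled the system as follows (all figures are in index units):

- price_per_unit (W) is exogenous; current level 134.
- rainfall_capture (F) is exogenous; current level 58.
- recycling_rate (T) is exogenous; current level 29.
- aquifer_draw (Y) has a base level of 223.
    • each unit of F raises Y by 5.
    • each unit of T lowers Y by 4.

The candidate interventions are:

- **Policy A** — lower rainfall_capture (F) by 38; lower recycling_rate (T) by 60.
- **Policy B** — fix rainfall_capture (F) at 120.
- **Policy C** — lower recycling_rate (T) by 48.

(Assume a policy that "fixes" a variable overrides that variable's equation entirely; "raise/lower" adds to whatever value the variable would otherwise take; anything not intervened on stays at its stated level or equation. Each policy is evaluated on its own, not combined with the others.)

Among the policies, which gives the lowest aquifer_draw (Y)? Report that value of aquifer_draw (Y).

Policy A (F − 38, T − 60):
  F = 58 − 38 = 20
  T = 29 − 60 = -31
  Y = 223 + 5·20 − 4·(-31) = 447
Policy B (F := 120):
  F = 120
  T = 29
  Y = 223 + 5·120 − 4·29 = 707
Policy C (T − 48):
  F = 58
  T = 29 − 48 = -19
  Y = 223 + 5·58 − 4·(-19) = 589
Comparing — Policy A: Y=447, Policy B: Y=707, Policy C: Y=589. Lowest is 447 (Policy A).

447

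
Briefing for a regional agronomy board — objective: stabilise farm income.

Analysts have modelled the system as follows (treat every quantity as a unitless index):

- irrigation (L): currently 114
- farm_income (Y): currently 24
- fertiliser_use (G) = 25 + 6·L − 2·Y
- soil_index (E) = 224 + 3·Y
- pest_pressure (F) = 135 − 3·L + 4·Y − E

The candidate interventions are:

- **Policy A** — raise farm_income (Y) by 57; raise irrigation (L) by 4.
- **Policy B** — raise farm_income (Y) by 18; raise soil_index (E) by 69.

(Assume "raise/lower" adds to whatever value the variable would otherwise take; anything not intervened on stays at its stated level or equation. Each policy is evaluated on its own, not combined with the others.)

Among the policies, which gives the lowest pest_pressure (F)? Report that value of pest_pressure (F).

-458

Policy A (Y + 57, L + 4):
  L = 114 + 4 = 118
  Y = 24 + 57 = 81
  E = 224 + 3·81 = 467
  F = 135 − 3·118 + 4·81 − 467 = -362
Policy B (Y + 18, E + 69):
  L = 114
  Y = 24 + 18 = 42
  E = 224 + 3·42 (+69 from intervention) = 419
  F = 135 − 3·114 + 4·42 − 419 = -458
Comparing — Policy A: F=-362, Policy B: F=-458. Lowest is -458 (Policy B).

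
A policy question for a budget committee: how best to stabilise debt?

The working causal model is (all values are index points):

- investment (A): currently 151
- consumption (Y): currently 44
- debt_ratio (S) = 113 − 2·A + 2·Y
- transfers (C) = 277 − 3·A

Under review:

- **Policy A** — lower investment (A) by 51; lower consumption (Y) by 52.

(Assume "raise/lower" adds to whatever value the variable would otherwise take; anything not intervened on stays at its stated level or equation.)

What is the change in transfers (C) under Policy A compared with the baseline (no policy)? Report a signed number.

Baseline:
  A = 151
  C = 277 − 3·151 = -176
Policy A (A − 51, Y − 52):
  A = 151 − 51 = 100
  C = 277 − 3·100 = -23
Change in C: -23 − (-176) = 153

153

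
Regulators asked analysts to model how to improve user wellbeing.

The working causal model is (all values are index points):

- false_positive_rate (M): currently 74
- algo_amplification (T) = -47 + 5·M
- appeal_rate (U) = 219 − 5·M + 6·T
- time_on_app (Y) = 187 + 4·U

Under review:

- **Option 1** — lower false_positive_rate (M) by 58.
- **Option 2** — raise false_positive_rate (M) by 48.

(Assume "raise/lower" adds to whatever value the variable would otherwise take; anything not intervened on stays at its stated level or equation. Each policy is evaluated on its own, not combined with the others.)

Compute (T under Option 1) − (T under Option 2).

-530

Option 1 (M − 58):
  M = 74 − 58 = 16
  T = -47 + 5·16 = 33
Option 2 (M + 48):
  M = 74 + 48 = 122
  T = -47 + 5·122 = 563
T: 33 − 563 = -530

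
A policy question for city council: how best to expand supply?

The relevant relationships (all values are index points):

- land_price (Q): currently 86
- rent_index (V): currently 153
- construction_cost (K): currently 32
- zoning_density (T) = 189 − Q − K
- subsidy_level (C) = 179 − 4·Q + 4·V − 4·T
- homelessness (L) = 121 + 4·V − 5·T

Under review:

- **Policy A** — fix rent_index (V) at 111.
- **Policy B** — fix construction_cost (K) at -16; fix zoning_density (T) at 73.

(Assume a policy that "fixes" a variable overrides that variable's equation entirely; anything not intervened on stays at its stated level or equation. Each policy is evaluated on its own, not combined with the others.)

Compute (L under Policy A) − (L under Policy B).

Policy A (V := 111):
  Q = 86
  V = 111
  K = 32
  T = 189 − 86 − 32 = 71
  L = 121 + 4·111 − 5·71 = 210
Policy B (K := -16, T := 73):
  Q = 86
  V = 153
  K = -16
  T = 73
  L = 121 + 4·153 − 5·73 = 368
L: 210 − 368 = -158

-158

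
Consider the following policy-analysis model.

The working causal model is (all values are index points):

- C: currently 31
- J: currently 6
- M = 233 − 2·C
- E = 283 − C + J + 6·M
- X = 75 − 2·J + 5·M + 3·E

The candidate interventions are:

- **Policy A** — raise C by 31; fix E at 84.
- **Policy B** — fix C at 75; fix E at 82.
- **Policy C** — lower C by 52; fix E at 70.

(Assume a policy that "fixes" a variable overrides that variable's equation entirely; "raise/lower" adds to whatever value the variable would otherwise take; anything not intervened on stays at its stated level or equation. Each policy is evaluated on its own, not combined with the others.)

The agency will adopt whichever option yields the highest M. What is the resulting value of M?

Policy A (C + 31, E := 84):
  C = 31 + 31 = 62
  M = 233 − 2·62 = 109
Policy B (C := 75, E := 82):
  C = 75
  M = 233 − 2·75 = 83
Policy C (C − 52, E := 70):
  C = 31 − 52 = -21
  M = 233 − 2·(-21) = 275
Comparing — Policy A: M=109, Policy B: M=83, Policy C: M=275. Highest is 275 (Policy C).

275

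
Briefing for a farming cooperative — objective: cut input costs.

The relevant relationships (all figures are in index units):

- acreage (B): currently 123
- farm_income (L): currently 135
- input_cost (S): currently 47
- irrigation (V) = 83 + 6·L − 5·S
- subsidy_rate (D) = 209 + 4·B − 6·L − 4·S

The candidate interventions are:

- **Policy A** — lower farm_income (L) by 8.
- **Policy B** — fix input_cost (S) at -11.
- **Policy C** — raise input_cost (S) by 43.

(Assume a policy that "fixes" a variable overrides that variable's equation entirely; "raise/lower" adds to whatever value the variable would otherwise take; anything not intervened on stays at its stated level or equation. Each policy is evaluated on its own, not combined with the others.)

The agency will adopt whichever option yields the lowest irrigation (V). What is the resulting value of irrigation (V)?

Policy A (L − 8):
  L = 135 − 8 = 127
  S = 47
  V = 83 + 6·127 − 5·47 = 610
Policy B (S := -11):
  L = 135
  S = -11
  V = 83 + 6·135 − 5·(-11) = 948
Policy C (S + 43):
  L = 135
  S = 47 + 43 = 90
  V = 83 + 6·135 − 5·90 = 443
Comparing — Policy A: V=610, Policy B: V=948, Policy C: V=443. Lowest is 443 (Policy C).

443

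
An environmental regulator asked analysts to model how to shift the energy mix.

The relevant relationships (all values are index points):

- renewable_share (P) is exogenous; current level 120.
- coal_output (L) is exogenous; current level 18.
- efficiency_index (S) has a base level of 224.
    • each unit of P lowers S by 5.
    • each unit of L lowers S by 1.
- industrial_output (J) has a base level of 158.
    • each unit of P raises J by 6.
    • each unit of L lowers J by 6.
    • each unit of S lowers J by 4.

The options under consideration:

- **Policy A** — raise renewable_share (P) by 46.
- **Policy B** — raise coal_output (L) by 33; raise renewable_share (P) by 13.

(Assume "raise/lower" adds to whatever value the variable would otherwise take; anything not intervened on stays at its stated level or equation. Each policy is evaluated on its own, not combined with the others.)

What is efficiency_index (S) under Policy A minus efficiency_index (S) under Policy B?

Policy A (P + 46):
  P = 120 + 46 = 166
  L = 18
  S = 224 − 5·166 − 18 = -624
Policy B (L + 33, P + 13):
  P = 120 + 13 = 133
  L = 18 + 33 = 51
  S = 224 − 5·133 − 51 = -492
S: -624 − (-492) = -132

-132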